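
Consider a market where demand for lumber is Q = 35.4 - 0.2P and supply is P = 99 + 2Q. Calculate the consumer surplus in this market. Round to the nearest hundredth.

310.41

Rewriting demand in inverse form: P = 177 - 5Q.
Set 177 - 5Q = 99 + 2Q, which gives 78 = 7Q, so Q* = 11.1429 and P* = 177 - 5(11.1429) = 121.2857.
The demand choke price is 177, so CS = (1/2)(Q*)(177 - P*) = (1/2)(11.1429)(55.7143) = 310.4082.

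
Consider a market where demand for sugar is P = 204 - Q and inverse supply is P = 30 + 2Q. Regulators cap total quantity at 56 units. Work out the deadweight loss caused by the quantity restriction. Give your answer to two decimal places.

6.00

Unrestricted equilibrium: Q* = (204 - 30)/(1 + 2) = 58.
At Q = 56 the demand price is 204 - (56) = 148 and the supply price is 30 + 2(56) = 142.
Deadweight loss is the triangle between the curves from 56 to 58: (1/2)(148 - 142)(58 - 56) = 6.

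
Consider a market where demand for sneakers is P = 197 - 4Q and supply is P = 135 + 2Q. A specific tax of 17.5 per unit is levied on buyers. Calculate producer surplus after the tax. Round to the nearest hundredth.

55.01

Pre-tax equilibrium: 197 - 4Q = 135 + 2Q gives Q* = 10.3333, P* = 155.6667.
A tax on buyers shifts demand down by 17.5: (197 - 17.5) - 4Q = 135 + 2Q, so Q_t = 7.4167. Buyers pay P_b = 167.3333; sellers receive P_s = P_b - 17.5 = 149.8333.
Producer surplus is the triangle above supply below P_s: (1/2)(7.4167)(149.8333 - 135) = 55.0069.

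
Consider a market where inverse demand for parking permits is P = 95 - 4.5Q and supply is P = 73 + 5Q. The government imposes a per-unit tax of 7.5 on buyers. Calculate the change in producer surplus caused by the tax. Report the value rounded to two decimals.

Pre-tax equilibrium: 95 - 4.5Q = 73 + 5Q gives Q* = 2.3158, P* = 84.5789.
A tax on buyers shifts demand down by 7.5: (95 - 7.5) - 4.5Q = 73 + 5Q, so Q_t = 1.5263. Buyers pay P_b = 88.1316; sellers receive P_s = P_b - 7.5 = 80.6316.
Producers lose the trapezoid between P_s and P* out to Q_t plus the triangle from Q_t to Q*: change in PS = 5.8241 - 13.4072 = -7.5831.

-7.58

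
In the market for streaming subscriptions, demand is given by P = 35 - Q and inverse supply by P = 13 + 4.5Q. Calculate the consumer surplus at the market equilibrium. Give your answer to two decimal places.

Setting demand equal to supply, 22 = 5.5Q, so Q* = 4 and P* = 31.
CS is the area between the demand curve and P* from 0 to Q*: (1/2)(4)(4) = 8.

8.00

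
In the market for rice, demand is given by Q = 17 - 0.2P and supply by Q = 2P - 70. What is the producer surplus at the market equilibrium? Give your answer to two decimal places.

20.66

Rewriting demand in inverse form: P = 85 - 5Q.
Rewriting supply in inverse form: P = 35 + 0.5Q.
Setting demand equal to supply, 50 = 5.5Q, so Q* = 9.0909 and P* = 39.5455.
PS is the area between P* and the supply curve from 0 to Q*: (1/2)(9.0909)(4.5455) = 20.6612.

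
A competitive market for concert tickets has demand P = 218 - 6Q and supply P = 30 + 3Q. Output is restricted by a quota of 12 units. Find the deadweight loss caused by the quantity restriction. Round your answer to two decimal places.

355.56

Without the quota, 218 - 6Q = 30 + 3Q gives Q* = 20.8889.
At Q = 12 the demand price is 218 - 6(12) = 146 and the supply price is 30 + 3(12) = 66.
DWL = (1/2)(gap between curves at 12) x (Q* - 12) = (1/2)(80)(8.8889) = 355.5556.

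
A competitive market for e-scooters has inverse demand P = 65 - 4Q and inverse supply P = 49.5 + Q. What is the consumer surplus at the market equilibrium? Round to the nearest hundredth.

Set 65 - 4Q = 49.5 + Q, which gives 15.5 = 5Q, so Q* = 3.1 and P* = 65 - 4(3.1) = 52.6.
The demand choke price is 65, so CS = (1/2)(Q*)(65 - P*) = (1/2)(3.1)(12.4) = 19.22.

19.22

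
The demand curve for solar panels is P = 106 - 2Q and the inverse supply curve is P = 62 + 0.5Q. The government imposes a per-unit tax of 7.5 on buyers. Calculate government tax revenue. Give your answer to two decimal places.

Without the tax, 106 - 2Q = 62 + 0.5Q so Q* = 17.6 and P* = 70.8.
With the tax, buyers' net willingness to pay falls by 7.5: (106 - 7.5) - 2Q = 62 + 0.5Q, so Q_t = 14.6. Buyers pay P_b = 76.8; sellers receive P_s = P_b - 7.5 = 69.3.
Tax revenue = t x Q_t = 7.5 x 14.6 = 109.5.

109.50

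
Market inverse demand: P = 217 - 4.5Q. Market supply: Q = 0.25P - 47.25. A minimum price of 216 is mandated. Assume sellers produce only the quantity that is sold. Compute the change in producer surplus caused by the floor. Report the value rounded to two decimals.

Rewriting supply in inverse form: P = 189 + 4Q.
Without the control, 217 - 4.5Q = 189 + 4Q so Q* = 3.2941 and P* = 202.1765.
At P = 216, buyers demand (217 - 216)/4.5 = 0.2222 while sellers would supply more, so the quantity traded is 0.2222 at price 216.
PS goes from (1/2)(3.2941)(13.1765) = 21.7024 to 5.9012 (computed as (216 - 189)(0.2222) - (1/2)(4)(0.2222)^2), a change of -15.8012.

-15.80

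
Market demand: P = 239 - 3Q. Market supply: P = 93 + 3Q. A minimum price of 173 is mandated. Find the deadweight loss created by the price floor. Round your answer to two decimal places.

16.33

Free-market equilibrium: 239 - 3Q = 93 + 3Q gives Q* = 24.3333, P* = 166.
At the floor price 173, quantity demanded is (239 - 173)/3 = 22; demand is the short side, so Q = 22 trades at P = 173.
The lost-trades triangle has base Q* - 22 = 2.3333 and height equal to the gap between the curves at Q = 22, which is 173 - 159 = 14. DWL = (1/2)(2.3333)(14) = 16.3333.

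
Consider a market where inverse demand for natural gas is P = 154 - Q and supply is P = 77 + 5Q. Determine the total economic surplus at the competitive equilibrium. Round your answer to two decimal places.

Set 154 - Q = 77 + 5Q, which gives 77 = 6Q, so Q* = 12.8333 and P* = 154 - (12.8333) = 141.1667.
Total surplus is the full triangle between the curves from 0 to Q*: (1/2)(12.8333)(154 - 77) = 494.0833.

494.08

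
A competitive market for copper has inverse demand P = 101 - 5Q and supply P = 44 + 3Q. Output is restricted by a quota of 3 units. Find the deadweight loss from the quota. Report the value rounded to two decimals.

68.06

Without the quota, 101 - 5Q = 44 + 3Q gives Q* = 7.125.
At Q = 3 the demand price is 101 - 5(3) = 86 and the supply price is 44 + 3(3) = 53.
DWL = (1/2)(gap between curves at 3) x (Q* - 3) = (1/2)(33)(4.125) = 68.0625.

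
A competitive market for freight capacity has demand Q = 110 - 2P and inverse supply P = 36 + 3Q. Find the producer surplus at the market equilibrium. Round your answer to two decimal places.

Rewriting demand in inverse form: P = 55 - 0.5Q.
Setting demand equal to supply, 19 = 3.5Q, so Q* = 5.4286 and P* = 52.2857.
The supply curve's price intercept is 36, so PS = (1/2)(Q*)(P* - 36) = (1/2)(5.4286)(16.2857) = 44.2041.

44.20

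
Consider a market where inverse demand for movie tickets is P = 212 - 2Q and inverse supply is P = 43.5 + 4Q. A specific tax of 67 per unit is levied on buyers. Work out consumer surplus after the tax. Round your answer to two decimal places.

286.17

Without the tax, 212 - 2Q = 43.5 + 4Q so Q* = 28.0833 and P* = 155.8333.
With the tax, buyers' net willingness to pay falls by 67: (212 - 67) - 2Q = 43.5 + 4Q, so Q_t = 16.9167. Buyers pay P_b = 178.1667; sellers receive P_s = P_b - 67 = 111.1667.
Consumer surplus is the triangle under demand above P_b: (1/2)(16.9167)(212 - 178.1667) = 286.1736.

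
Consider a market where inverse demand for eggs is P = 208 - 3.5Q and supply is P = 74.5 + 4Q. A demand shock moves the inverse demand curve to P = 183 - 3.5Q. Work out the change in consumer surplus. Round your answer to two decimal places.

-188.22

Initial equilibrium: Q_0 = 17.8, P_0 = 145.7; CS_0 = (1/2)(17.8)(62.3) = 554.47, PS_0 = (1/2)(17.8)(71.2) = 633.68.
New equilibrium: 183 - 3.5Q = 74.5 + 4Q gives Q_1 = 14.4667, P_1 = 132.3667; CS_1 = 366.2478, PS_1 = 418.5689.
Change in consumer surplus = 366.2478 - 554.47 = -188.2222.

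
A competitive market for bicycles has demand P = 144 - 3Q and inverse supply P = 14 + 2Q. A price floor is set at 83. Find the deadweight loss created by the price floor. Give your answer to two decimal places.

80.28

Without the control, 144 - 3Q = 14 + 2Q so Q* = 26 and P* = 66.
At P = 83, buyers demand (144 - 83)/3 = 20.3333 while sellers would supply more, so the quantity traded is 20.3333 at price 83.
At Q = 20.3333 the demand price is 83 and the supply price is 54.6667. Deadweight loss is the triangle between the curves from 20.3333 to 26: (1/2)(83 - 54.6667)(26 - 20.3333) = 80.2778.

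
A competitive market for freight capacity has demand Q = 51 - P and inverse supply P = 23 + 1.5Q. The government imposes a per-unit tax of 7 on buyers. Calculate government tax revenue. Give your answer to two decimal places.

58.80

Rewriting demand in inverse form: P = 51 - Q.
Without the tax, 51 - Q = 23 + 1.5Q so Q* = 11.2 and P* = 39.8.
A tax on buyers shifts demand down by 7: (51 - 7) - Q = 23 + 1.5Q, so Q_t = 8.4. Buyers pay P_b = 42.6; sellers receive P_s = P_b - 7 = 35.6.
Revenue is the tax times quantity traded: 7 x 8.4 = 58.8.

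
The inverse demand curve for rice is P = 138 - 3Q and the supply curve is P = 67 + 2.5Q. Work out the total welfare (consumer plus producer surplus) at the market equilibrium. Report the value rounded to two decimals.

458.27

Equilibrium: 138 - 3Q = 67 + 2.5Q, so Q* = 12.9091 and P* = 99.2727.
CS = (1/2)(12.9091)(38.7273) = 249.9669 and PS = (1/2)(12.9091)(32.2727) = 208.3058, so total surplus = 458.2727.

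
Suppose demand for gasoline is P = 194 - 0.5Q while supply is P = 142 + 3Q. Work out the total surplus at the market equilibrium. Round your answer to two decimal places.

386.29

Equilibrium: 194 - 0.5Q = 142 + 3Q, so Q* = 14.8571 and P* = 186.5714.
CS = (1/2)(14.8571)(7.4286) = 55.1837 and PS = (1/2)(14.8571)(44.5714) = 331.102, so total surplus = 386.2857.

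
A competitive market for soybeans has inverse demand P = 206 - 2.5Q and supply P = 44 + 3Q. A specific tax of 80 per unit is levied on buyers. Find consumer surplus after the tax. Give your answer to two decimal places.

277.85

Pre-tax equilibrium: 206 - 2.5Q = 44 + 3Q gives Q* = 29.4545, P* = 132.3636.
A tax on buyers shifts demand down by 80: (206 - 80) - 2.5Q = 44 + 3Q, so Q_t = 14.9091. Buyers pay P_b = 168.7273; sellers receive P_s = P_b - 80 = 88.7273.
Consumer surplus is the triangle under demand above P_b: (1/2)(14.9091)(206 - 168.7273) = 277.8512.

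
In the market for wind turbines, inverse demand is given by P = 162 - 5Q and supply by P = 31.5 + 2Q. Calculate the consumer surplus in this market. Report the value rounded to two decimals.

868.89

Equilibrium: 162 - 5Q = 31.5 + 2Q, so Q* = 18.6429 and P* = 68.7857.
Consumer surplus is the triangle under demand above P*: (1/2)(18.6429)(162 - 68.7857) = (1/2)(18.6429)(93.2143) = 868.8903.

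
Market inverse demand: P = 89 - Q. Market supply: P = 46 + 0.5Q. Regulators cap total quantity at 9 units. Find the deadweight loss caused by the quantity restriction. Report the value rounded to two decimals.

290.08

Without the quota, 89 - Q = 46 + 0.5Q gives Q* = 28.6667.
At Q = 9 the demand price is 89 - (9) = 80 and the supply price is 46 + 0.5(9) = 50.5.
Deadweight loss is the triangle between the curves from 9 to 28.6667: (1/2)(80 - 50.5)(28.6667 - 9) = 290.0833.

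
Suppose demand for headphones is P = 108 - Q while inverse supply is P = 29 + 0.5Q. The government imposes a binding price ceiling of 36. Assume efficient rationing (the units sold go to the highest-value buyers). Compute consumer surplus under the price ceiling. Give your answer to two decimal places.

Without the control, 108 - Q = 29 + 0.5Q so Q* = 52.6667 and P* = 55.3333.
At P = 36, sellers supply (36 - 29)/0.5 = 14 while buyers want more, so the quantity traded is 14 at price 36.
The demand price at Q = 14 is 94. CS is the trapezoid between demand and 36 over [0, 14]: (1/2)[(108 - 36) + (94 - 36)](14) = 910.

910.00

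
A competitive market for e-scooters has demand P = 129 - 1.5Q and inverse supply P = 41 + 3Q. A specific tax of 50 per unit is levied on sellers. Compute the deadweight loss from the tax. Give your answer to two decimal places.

277.78

Pre-tax equilibrium: 129 - 1.5Q = 41 + 3Q gives Q* = 19.5556, P* = 99.6667.
With the tax, sellers need 50 more per unit: 129 - 1.5Q = 41 + 3Q + 50, so Q_t = 8.4444. Buyers pay P_b = 116.3333; sellers receive P_s = P_b - 50 = 66.3333.
The welfare triangle lost has base Q* - Q_t = 11.1111 and height t = 50, so DWL = (1/2)(11.1111)(50) = 277.7778.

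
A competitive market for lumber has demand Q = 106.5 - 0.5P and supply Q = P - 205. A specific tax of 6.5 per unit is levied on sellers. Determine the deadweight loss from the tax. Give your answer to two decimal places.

Rewriting demand in inverse form: P = 213 - 2Q.
Rewriting supply in inverse form: P = 205 + Q.
Without the tax, 213 - 2Q = 205 + Q so Q* = 2.6667 and P* = 207.6667.
A tax on sellers shifts supply up by 6.5: 213 - 2Q = 205 + Q + 6.5, so Q_t = 0.5. Buyers pay P_b = 212; sellers receive P_s = P_b - 6.5 = 205.5.
Deadweight loss is the triangle between the curves from Q_t to Q*: (1/2)(2.6667 - 0.5)(6.5) = 7.0417.

7.04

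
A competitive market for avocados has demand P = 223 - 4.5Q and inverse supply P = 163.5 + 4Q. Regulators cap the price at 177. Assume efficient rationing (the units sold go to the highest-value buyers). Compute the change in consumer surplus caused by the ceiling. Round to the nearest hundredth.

Without the control, 223 - 4.5Q = 163.5 + 4Q so Q* = 7 and P* = 191.5.
At the ceiling price 177, quantity supplied is (177 - 163.5)/4 = 3.375; supply is the short side, so Q = 3.375 trades at P = 177.
CS goes from (1/2)(7)(31.5) = 110.25 to 129.6211 (computed as (223 - 177)(3.375) - (1/2)(4.5)(3.375)^2), a change of 19.3711.

19.37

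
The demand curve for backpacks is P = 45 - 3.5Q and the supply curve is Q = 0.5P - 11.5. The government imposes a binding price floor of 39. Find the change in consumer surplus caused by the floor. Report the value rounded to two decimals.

Rewriting supply in inverse form: P = 23 + 2Q.
Free-market equilibrium: 45 - 3.5Q = 23 + 2Q gives Q* = 4, P* = 31.
At P = 39, buyers demand (45 - 39)/3.5 = 1.7143 while sellers would supply more, so the quantity traded is 1.7143 at price 39.
CS goes from (1/2)(4)(14) = 28 to 5.1429 (computed as (45 - 39)(1.7143) - (1/2)(3.5)(1.7143)^2), a change of -22.8571.

-22.86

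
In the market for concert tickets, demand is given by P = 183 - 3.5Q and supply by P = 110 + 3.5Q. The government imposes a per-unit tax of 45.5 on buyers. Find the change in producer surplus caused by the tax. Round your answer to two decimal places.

-163.31

Without the tax, 183 - 3.5Q = 110 + 3.5Q so Q* = 10.4286 and P* = 146.5.
With the tax, buyers' net willingness to pay falls by 45.5: (183 - 45.5) - 3.5Q = 110 + 3.5Q, so Q_t = 3.9286. Buyers pay P_b = 169.25; sellers receive P_s = P_b - 45.5 = 123.75.
Producers lose the trapezoid between P_s and P* out to Q_t plus the triangle from Q_t to Q*: change in PS = 27.0089 - 190.3214 = -163.3125.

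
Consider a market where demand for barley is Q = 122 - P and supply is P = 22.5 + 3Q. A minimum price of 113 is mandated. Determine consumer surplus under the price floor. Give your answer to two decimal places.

Rewriting demand in inverse form: P = 122 - Q.
Without the control, 122 - Q = 22.5 + 3Q so Q* = 24.875 and P* = 97.125.
At the floor price 113, quantity demanded is (122 - 113)/1 = 9; demand is the short side, so Q = 9 trades at P = 113.
CS is the triangle under demand above 113: (1/2)(9)(122 - 113) = 40.5.

40.50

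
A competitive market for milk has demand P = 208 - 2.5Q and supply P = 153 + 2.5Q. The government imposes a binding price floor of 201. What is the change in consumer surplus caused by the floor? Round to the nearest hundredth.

-141.45

Without the control, 208 - 2.5Q = 153 + 2.5Q so Q* = 11 and P* = 180.5.
At the floor price 201, quantity demanded is (208 - 201)/2.5 = 2.8; demand is the short side, so Q = 2.8 trades at P = 201.
CS goes from (1/2)(11)(27.5) = 151.25 to 9.8 (computed as (208 - 201)(2.8) - (1/2)(2.5)(2.8)^2), a change of -141.45.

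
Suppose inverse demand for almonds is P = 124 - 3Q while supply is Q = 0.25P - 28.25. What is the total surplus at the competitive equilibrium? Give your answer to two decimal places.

Rewriting supply in inverse form: P = 113 + 4Q.
Equilibrium: 124 - 3Q = 113 + 4Q, so Q* = 1.5714 and P* = 119.2857.
Total surplus is the full triangle between the curves from 0 to Q*: (1/2)(1.5714)(124 - 113) = 8.6429.

8.64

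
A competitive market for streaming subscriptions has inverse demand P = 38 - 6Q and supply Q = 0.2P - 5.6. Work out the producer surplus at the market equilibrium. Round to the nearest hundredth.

Rewriting supply in inverse form: P = 28 + 5Q.
Setting demand equal to supply, 10 = 11Q, so Q* = 0.9091 and P* = 32.5455.
PS is the area between P* and the supply curve from 0 to Q*: (1/2)(0.9091)(4.5455) = 2.0661.

2.07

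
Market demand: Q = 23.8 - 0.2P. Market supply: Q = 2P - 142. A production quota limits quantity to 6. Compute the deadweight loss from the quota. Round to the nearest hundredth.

Rewriting demand in inverse form: P = 119 - 5Q.
Rewriting supply in inverse form: P = 71 + 0.5Q.
Without the quota, 119 - 5Q = 71 + 0.5Q gives Q* = 8.7273.
At Q = 6 the demand price is 119 - 5(6) = 89 and the supply price is 71 + 0.5(6) = 74.
DWL = (1/2)(gap between curves at 6) x (Q* - 6) = (1/2)(15)(2.7273) = 20.4545.

20.45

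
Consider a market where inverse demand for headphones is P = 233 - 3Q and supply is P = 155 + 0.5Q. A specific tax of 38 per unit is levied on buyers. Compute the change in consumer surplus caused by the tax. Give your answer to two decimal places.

Pre-tax equilibrium: 233 - 3Q = 155 + 0.5Q gives Q* = 22.2857, P* = 166.1429.
A tax on buyers shifts demand down by 38: (233 - 38) - 3Q = 155 + 0.5Q, so Q_t = 11.4286. Buyers pay P_b = 198.7143; sellers receive P_s = P_b - 38 = 160.7143.
CS falls from (1/2)(22.2857)(66.8571) = 744.9796 to (1/2)(11.4286)(34.2857) = 195.9184, a change of -549.0612.

-549.06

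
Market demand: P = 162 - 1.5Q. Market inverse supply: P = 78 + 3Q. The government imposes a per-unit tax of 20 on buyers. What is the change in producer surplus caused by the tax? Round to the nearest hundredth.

-219.26

Without the tax, 162 - 1.5Q = 78 + 3Q so Q* = 18.6667 and P* = 134.
With the tax, buyers' net willingness to pay falls by 20: (162 - 20) - 1.5Q = 78 + 3Q, so Q_t = 14.2222. Buyers pay P_b = 140.6667; sellers receive P_s = P_b - 20 = 120.6667.
PS falls from (1/2)(18.6667)(56) = 522.6667 to (1/2)(14.2222)(42.6667) = 303.4074, a change of -219.2593.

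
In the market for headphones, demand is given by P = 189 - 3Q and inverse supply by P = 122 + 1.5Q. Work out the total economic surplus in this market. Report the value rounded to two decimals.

Set 189 - 3Q = 122 + 1.5Q, which gives 67 = 4.5Q, so Q* = 14.8889 and P* = 189 - 3(14.8889) = 144.3333.
Total surplus is the full triangle between the curves from 0 to Q*: (1/2)(14.8889)(189 - 122) = 498.7778.

498.78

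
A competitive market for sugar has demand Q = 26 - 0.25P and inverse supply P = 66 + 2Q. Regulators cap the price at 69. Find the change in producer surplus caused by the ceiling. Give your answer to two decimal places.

-37.86

Rewriting demand in inverse form: P = 104 - 4Q.
Free-market equilibrium: 104 - 4Q = 66 + 2Q gives Q* = 6.3333, P* = 78.6667.
At P = 69, sellers supply (69 - 66)/2 = 1.5 while buyers want more, so the quantity traded is 1.5 at price 69.
PS goes from (1/2)(6.3333)(12.6667) = 40.1111 to 2.25 (computed as (69 - 66)(1.5) - (1/2)(2)(1.5)^2), a change of -37.8611.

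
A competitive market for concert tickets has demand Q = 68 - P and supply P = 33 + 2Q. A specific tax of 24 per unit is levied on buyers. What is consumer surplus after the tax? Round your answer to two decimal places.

Rewriting demand in inverse form: P = 68 - Q.
Without the tax, 68 - Q = 33 + 2Q so Q* = 11.6667 and P* = 56.3333.
A tax on buyers shifts demand down by 24: (68 - 24) - Q = 33 + 2Q, so Q_t = 3.6667. Buyers pay P_b = 64.3333; sellers receive P_s = P_b - 24 = 40.3333.
CS = (1/2)(Q_t)(68 - P_b) = (1/2)(3.6667)(3.6667) = 6.7222.

6.72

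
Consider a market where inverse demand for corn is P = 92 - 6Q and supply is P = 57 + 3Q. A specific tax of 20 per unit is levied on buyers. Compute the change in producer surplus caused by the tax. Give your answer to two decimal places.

Without the tax, 92 - 6Q = 57 + 3Q so Q* = 3.8889 and P* = 68.6667.
A tax on buyers shifts demand down by 20: (92 - 20) - 6Q = 57 + 3Q, so Q_t = 1.6667. Buyers pay P_b = 82; sellers receive P_s = P_b - 20 = 62.
PS falls from (1/2)(3.8889)(11.6667) = 22.6852 to (1/2)(1.6667)(5) = 4.1667, a change of -18.5185.

-18.52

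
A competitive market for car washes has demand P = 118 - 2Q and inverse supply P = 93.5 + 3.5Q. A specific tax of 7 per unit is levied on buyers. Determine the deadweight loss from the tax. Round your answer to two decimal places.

4.45

Pre-tax equilibrium: 118 - 2Q = 93.5 + 3.5Q gives Q* = 4.4545, P* = 109.0909.
With the tax, buyers' net willingness to pay falls by 7: (118 - 7) - 2Q = 93.5 + 3.5Q, so Q_t = 3.1818. Buyers pay P_b = 111.6364; sellers receive P_s = P_b - 7 = 104.6364.
Deadweight loss is the triangle between the curves from Q_t to Q*: (1/2)(4.4545 - 3.1818)(7) = 4.4545.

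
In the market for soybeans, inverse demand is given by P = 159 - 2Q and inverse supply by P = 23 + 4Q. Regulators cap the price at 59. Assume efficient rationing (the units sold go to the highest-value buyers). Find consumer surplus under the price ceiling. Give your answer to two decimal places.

819.00

Free-market equilibrium: 159 - 2Q = 23 + 4Q gives Q* = 22.6667, P* = 113.6667.
At P = 59, sellers supply (59 - 23)/4 = 9 while buyers want more, so the quantity traded is 9 at price 59.
The demand price at Q = 9 is 141. CS is the trapezoid between demand and 59 over [0, 9]: (1/2)[(159 - 59) + (141 - 59)](9) = 819.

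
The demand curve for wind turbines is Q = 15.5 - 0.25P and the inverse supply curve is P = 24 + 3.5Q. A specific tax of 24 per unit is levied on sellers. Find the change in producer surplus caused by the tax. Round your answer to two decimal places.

-38.83

Rewriting demand in inverse form: P = 62 - 4Q.
Pre-tax equilibrium: 62 - 4Q = 24 + 3.5Q gives Q* = 5.0667, P* = 41.7333.
A tax on sellers shifts supply up by 24: 62 - 4Q = 24 + 3.5Q + 24, so Q_t = 1.8667. Buyers pay P_b = 54.5333; sellers receive P_s = P_b - 24 = 30.5333.
PS falls from (1/2)(5.0667)(17.7333) = 44.9244 to (1/2)(1.8667)(6.5333) = 6.0978, a change of -38.8267.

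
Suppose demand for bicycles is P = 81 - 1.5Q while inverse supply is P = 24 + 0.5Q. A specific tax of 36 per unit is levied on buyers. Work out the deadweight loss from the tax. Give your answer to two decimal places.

Without the tax, 81 - 1.5Q = 24 + 0.5Q so Q* = 28.5 and P* = 38.25.
With the tax, buyers' net willingness to pay falls by 36: (81 - 36) - 1.5Q = 24 + 0.5Q, so Q_t = 10.5. Buyers pay P_b = 65.25; sellers receive P_s = P_b - 36 = 29.25.
Deadweight loss is the triangle between the curves from Q_t to Q*: (1/2)(28.5 - 10.5)(36) = 324.

324.00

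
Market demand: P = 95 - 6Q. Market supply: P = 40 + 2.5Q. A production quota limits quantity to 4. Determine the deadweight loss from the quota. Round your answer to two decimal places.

Without the quota, 95 - 6Q = 40 + 2.5Q gives Q* = 6.4706.
At Q = 4 the demand price is 95 - 6(4) = 71 and the supply price is 40 + 2.5(4) = 50.
Deadweight loss is the triangle between the curves from 4 to 6.4706: (1/2)(71 - 50)(6.4706 - 4) = 25.9412.

25.94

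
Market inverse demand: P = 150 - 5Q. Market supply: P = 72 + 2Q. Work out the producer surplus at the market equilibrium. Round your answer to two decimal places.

124.16

Equilibrium: 150 - 5Q = 72 + 2Q, so Q* = 11.1429 and P* = 94.2857.
The supply curve's price intercept is 72, so PS = (1/2)(Q*)(P* - 72) = (1/2)(11.1429)(22.2857) = 124.1633.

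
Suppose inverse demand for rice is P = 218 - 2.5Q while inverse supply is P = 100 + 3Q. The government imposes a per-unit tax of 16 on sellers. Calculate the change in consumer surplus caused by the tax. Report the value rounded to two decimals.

Pre-tax equilibrium: 218 - 2.5Q = 100 + 3Q gives Q* = 21.4545, P* = 164.3636.
With the tax, sellers need 16 more per unit: 218 - 2.5Q = 100 + 3Q + 16, so Q_t = 18.5455. Buyers pay P_b = 171.6364; sellers receive P_s = P_b - 16 = 155.6364.
CS falls from (1/2)(21.4545)(53.6364) = 575.3719 to (1/2)(18.5455)(46.3636) = 429.9174, a change of -145.4545.

-145.45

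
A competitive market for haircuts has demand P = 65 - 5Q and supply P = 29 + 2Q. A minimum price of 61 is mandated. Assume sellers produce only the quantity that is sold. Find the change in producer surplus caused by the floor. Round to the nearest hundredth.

-1.49

Free-market equilibrium: 65 - 5Q = 29 + 2Q gives Q* = 5.1429, P* = 39.2857.
At the floor price 61, quantity demanded is (65 - 61)/5 = 0.8; demand is the short side, so Q = 0.8 trades at P = 61.
PS goes from (1/2)(5.1429)(10.2857) = 26.449 to 24.96 (computed as (61 - 29)(0.8) - (1/2)(2)(0.8)^2), a change of -1.489.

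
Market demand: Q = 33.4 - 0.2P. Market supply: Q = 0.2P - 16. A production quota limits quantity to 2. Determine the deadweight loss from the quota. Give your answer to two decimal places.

Rewriting demand in inverse form: P = 167 - 5Q.
Rewriting supply in inverse form: P = 80 + 5Q.
Unrestricted equilibrium: Q* = (167 - 80)/(5 + 5) = 8.7.
At Q = 2 the demand price is 167 - 5(2) = 157 and the supply price is 80 + 5(2) = 90.
Deadweight loss is the triangle between the curves from 2 to 8.7: (1/2)(157 - 90)(8.7 - 2) = 224.45.

224.45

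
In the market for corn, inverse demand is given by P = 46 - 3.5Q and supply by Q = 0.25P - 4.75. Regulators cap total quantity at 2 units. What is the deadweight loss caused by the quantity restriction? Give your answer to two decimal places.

9.60

Rewriting supply in inverse form: P = 19 + 4Q.
Without the quota, 46 - 3.5Q = 19 + 4Q gives Q* = 3.6.
At Q = 2 the demand price is 46 - 3.5(2) = 39 and the supply price is 19 + 4(2) = 27.
Deadweight loss is the triangle between the curves from 2 to 3.6: (1/2)(39 - 27)(3.6 - 2) = 9.6.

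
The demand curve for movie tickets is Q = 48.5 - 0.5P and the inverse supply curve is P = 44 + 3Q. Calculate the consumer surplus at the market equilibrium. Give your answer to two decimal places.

112.36

Rewriting demand in inverse form: P = 97 - 2Q.
Equilibrium: 97 - 2Q = 44 + 3Q, so Q* = 10.6 and P* = 75.8.
CS is the area between the demand curve and P* from 0 to Q*: (1/2)(10.6)(21.2) = 112.36.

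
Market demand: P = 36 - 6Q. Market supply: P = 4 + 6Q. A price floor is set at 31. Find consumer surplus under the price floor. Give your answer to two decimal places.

Free-market equilibrium: 36 - 6Q = 4 + 6Q gives Q* = 2.6667, P* = 20.
At the floor price 31, quantity demanded is (36 - 31)/6 = 0.8333; demand is the short side, so Q = 0.8333 trades at P = 31.
CS is the triangle under demand above 31: (1/2)(0.8333)(36 - 31) = 2.0833.

2.08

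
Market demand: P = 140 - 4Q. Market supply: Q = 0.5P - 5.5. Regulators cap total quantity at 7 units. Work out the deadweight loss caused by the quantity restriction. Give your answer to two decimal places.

Rewriting supply in inverse form: P = 11 + 2Q.
Without the quota, 140 - 4Q = 11 + 2Q gives Q* = 21.5.
At Q = 7 the demand price is 140 - 4(7) = 112 and the supply price is 11 + 2(7) = 25.
DWL = (1/2)(gap between curves at 7) x (Q* - 7) = (1/2)(87)(14.5) = 630.75.

630.75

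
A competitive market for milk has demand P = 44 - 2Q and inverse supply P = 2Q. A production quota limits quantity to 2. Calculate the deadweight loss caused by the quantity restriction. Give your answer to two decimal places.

162.00

Unrestricted equilibrium: Q* = (44 - 0)/(2 + 2) = 11.
At Q = 2 the demand price is 44 - 2(2) = 40 and the supply price is 0 + 2(2) = 4.
DWL = (1/2)(gap between curves at 2) x (Q* - 2) = (1/2)(36)(9) = 162.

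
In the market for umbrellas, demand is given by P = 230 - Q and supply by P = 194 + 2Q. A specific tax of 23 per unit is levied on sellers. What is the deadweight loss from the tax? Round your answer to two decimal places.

88.17

Pre-tax equilibrium: 230 - Q = 194 + 2Q gives Q* = 12, P* = 218.
With the tax, sellers need 23 more per unit: 230 - Q = 194 + 2Q + 23, so Q_t = 4.3333. Buyers pay P_b = 225.6667; sellers receive P_s = P_b - 23 = 202.6667.
Deadweight loss is the triangle between the curves from Q_t to Q*: (1/2)(12 - 4.3333)(23) = 88.1667.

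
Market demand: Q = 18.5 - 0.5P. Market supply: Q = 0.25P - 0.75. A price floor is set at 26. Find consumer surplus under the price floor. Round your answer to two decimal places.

30.25

Rewriting demand in inverse form: P = 37 - 2Q.
Rewriting supply in inverse form: P = 3 + 4Q.
Free-market equilibrium: 37 - 2Q = 3 + 4Q gives Q* = 5.6667, P* = 25.6667.
At P = 26, buyers demand (37 - 26)/2 = 5.5 while sellers would supply more, so the quantity traded is 5.5 at price 26.
CS is the triangle under demand above 26: (1/2)(5.5)(37 - 26) = 30.25.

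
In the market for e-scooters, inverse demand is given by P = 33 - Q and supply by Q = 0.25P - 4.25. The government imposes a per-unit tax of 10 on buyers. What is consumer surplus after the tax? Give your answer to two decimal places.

Rewriting supply in inverse form: P = 17 + 4Q.
Pre-tax equilibrium: 33 - Q = 17 + 4Q gives Q* = 3.2, P* = 29.8.
A tax on buyers shifts demand down by 10: (33 - 10) - Q = 17 + 4Q, so Q_t = 1.2. Buyers pay P_b = 31.8; sellers receive P_s = P_b - 10 = 21.8.
Consumer surplus is the triangle under demand above P_b: (1/2)(1.2)(33 - 31.8) = 0.72.

0.72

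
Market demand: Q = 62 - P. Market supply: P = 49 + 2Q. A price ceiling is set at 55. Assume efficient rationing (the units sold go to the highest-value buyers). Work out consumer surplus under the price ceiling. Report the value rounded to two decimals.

Rewriting demand in inverse form: P = 62 - Q.
Free-market equilibrium: 62 - Q = 49 + 2Q gives Q* = 4.3333, P* = 57.6667.
At the ceiling price 55, quantity supplied is (55 - 49)/2 = 3; supply is the short side, so Q = 3 trades at P = 55.
The demand price at Q = 3 is 59. CS is the trapezoid between demand and 55 over [0, 3]: (1/2)[(62 - 55) + (59 - 55)](3) = 16.5.

16.50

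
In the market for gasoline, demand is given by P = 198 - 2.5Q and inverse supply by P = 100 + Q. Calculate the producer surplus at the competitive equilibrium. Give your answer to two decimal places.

392.00

Setting demand equal to supply, 98 = 3.5Q, so Q* = 28 and P* = 128.
The supply curve's price intercept is 100, so PS = (1/2)(Q*)(P* - 100) = (1/2)(28)(28) = 392.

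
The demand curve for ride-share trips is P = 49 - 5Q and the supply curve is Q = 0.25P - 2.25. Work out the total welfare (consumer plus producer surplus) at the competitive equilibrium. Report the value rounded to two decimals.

Rewriting supply in inverse form: P = 9 + 4Q.
Set 49 - 5Q = 9 + 4Q, which gives 40 = 9Q, so Q* = 4.4444 and P* = 49 - 5(4.4444) = 26.7778.
Total surplus is the full triangle between the curves from 0 to Q*: (1/2)(4.4444)(49 - 9) = 88.8889.

88.89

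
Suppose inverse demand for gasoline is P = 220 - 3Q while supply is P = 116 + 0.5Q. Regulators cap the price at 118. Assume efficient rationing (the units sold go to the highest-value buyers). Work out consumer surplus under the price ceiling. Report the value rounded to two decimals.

Free-market equilibrium: 220 - 3Q = 116 + 0.5Q gives Q* = 29.7143, P* = 130.8571.
At the ceiling price 118, quantity supplied is (118 - 116)/0.5 = 4; supply is the short side, so Q = 4 trades at P = 118.
The demand price at Q = 4 is 208. CS is the trapezoid between demand and 118 over [0, 4]: (1/2)[(220 - 118) + (208 - 118)](4) = 384.

384.00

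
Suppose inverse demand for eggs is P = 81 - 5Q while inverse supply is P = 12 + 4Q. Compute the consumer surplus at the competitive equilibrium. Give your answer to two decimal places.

Set 81 - 5Q = 12 + 4Q, which gives 69 = 9Q, so Q* = 7.6667 and P* = 81 - 5(7.6667) = 42.6667.
Consumer surplus is the triangle under demand above P*: (1/2)(7.6667)(81 - 42.6667) = (1/2)(7.6667)(38.3333) = 146.9444.

146.94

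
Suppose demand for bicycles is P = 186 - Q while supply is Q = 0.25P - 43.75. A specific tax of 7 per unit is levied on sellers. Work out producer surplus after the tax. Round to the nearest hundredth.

Rewriting supply in inverse form: P = 175 + 4Q.
Pre-tax equilibrium: 186 - Q = 175 + 4Q gives Q* = 2.2, P* = 183.8.
A tax on sellers shifts supply up by 7: 186 - Q = 175 + 4Q + 7, so Q_t = 0.8. Buyers pay P_b = 185.2; sellers receive P_s = P_b - 7 = 178.2.
PS = (1/2)(Q_t)(P_s - 175) = (1/2)(0.8)(3.2) = 1.28.

1.28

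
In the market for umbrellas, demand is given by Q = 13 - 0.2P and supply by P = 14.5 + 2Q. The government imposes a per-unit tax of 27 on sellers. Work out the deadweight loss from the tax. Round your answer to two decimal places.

52.07

Rewriting demand in inverse form: P = 65 - 5Q.
Without the tax, 65 - 5Q = 14.5 + 2Q so Q* = 7.2143 and P* = 28.9286.
With the tax, sellers need 27 more per unit: 65 - 5Q = 14.5 + 2Q + 27, so Q_t = 3.3571. Buyers pay P_b = 48.2143; sellers receive P_s = P_b - 27 = 21.2143.
Deadweight loss is the triangle between the curves from Q_t to Q*: (1/2)(7.2143 - 3.3571)(27) = 52.0714.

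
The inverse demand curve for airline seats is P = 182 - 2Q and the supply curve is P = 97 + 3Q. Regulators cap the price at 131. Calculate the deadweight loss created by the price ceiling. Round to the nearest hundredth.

Free-market equilibrium: 182 - 2Q = 97 + 3Q gives Q* = 17, P* = 148.
At the ceiling price 131, quantity supplied is (131 - 97)/3 = 11.3333; supply is the short side, so Q = 11.3333 trades at P = 131.
At Q = 11.3333 the demand price is 159.3333 and the supply price is 131. Deadweight loss is the triangle between the curves from 11.3333 to 17: (1/2)(159.3333 - 131)(17 - 11.3333) = 80.2778.

80.28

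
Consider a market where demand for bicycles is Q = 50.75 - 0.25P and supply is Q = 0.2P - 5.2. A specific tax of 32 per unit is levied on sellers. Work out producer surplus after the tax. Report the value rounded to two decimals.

Rewriting demand in inverse form: P = 203 - 4Q.
Rewriting supply in inverse form: P = 26 + 5Q.
Pre-tax equilibrium: 203 - 4Q = 26 + 5Q gives Q* = 19.6667, P* = 124.3333.
With the tax, sellers need 32 more per unit: 203 - 4Q = 26 + 5Q + 32, so Q_t = 16.1111. Buyers pay P_b = 138.5556; sellers receive P_s = P_b - 32 = 106.5556.
PS = (1/2)(Q_t)(P_s - 26) = (1/2)(16.1111)(80.5556) = 648.9198.

648.92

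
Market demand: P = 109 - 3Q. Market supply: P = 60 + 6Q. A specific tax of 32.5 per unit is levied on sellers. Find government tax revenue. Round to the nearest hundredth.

Pre-tax equilibrium: 109 - 3Q = 60 + 6Q gives Q* = 5.4444, P* = 92.6667.
A tax on sellers shifts supply up by 32.5: 109 - 3Q = 60 + 6Q + 32.5, so Q_t = 1.8333. Buyers pay P_b = 103.5; sellers receive P_s = P_b - 32.5 = 71.
Revenue is the tax times quantity traded: 32.5 x 1.8333 = 59.5833.

59.58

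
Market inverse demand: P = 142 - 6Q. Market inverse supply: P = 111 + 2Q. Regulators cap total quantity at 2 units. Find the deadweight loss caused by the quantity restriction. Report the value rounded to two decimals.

Unrestricted equilibrium: Q* = (142 - 111)/(6 + 2) = 3.875.
At Q = 2 the demand price is 142 - 6(2) = 130 and the supply price is 111 + 2(2) = 115.
DWL = (1/2)(gap between curves at 2) x (Q* - 2) = (1/2)(15)(1.875) = 14.0625.

14.06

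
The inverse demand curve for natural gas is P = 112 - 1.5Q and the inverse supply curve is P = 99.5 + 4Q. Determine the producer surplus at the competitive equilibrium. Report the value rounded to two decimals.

10.33

Set 112 - 1.5Q = 99.5 + 4Q, which gives 12.5 = 5.5Q, so Q* = 2.2727 and P* = 112 - 1.5(2.2727) = 108.5909.
Producer surplus is the triangle above supply below P*: (1/2)(2.2727)(108.5909 - 99.5) = (1/2)(2.2727)(9.0909) = 10.3306.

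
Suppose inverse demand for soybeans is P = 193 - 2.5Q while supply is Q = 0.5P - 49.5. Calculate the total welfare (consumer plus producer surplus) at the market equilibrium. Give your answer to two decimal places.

Rewriting supply in inverse form: P = 99 + 2Q.
Set 193 - 2.5Q = 99 + 2Q, which gives 94 = 4.5Q, so Q* = 20.8889 and P* = 193 - 2.5(20.8889) = 140.7778.
Total surplus is the full triangle between the curves from 0 to Q*: (1/2)(20.8889)(193 - 99) = 981.7778.

981.78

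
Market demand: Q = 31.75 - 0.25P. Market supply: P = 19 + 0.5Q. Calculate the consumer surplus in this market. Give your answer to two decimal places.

Rewriting demand in inverse form: P = 127 - 4Q.
Setting demand equal to supply, 108 = 4.5Q, so Q* = 24 and P* = 31.
The demand choke price is 127, so CS = (1/2)(Q*)(127 - P*) = (1/2)(24)(96) = 1152.

1152.00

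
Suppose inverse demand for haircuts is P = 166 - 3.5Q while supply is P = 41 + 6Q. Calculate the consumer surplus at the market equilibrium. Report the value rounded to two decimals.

302.98

Setting demand equal to supply, 125 = 9.5Q, so Q* = 13.1579 and P* = 119.9474.
CS is the area between the demand curve and P* from 0 to Q*: (1/2)(13.1579)(46.0526) = 302.9778.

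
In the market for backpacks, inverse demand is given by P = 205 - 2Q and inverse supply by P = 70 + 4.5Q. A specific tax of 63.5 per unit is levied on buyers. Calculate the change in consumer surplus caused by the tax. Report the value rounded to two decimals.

Without the tax, 205 - 2Q = 70 + 4.5Q so Q* = 20.7692 and P* = 163.4615.
With the tax, buyers' net willingness to pay falls by 63.5: (205 - 63.5) - 2Q = 70 + 4.5Q, so Q_t = 11. Buyers pay P_b = 183; sellers receive P_s = P_b - 63.5 = 119.5.
CS falls from (1/2)(20.7692)(41.5385) = 431.3609 to (1/2)(11)(22) = 121, a change of -310.3609.

-310.36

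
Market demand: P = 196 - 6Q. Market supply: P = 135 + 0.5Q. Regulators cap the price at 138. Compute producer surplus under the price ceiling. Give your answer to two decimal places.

Without the control, 196 - 6Q = 135 + 0.5Q so Q* = 9.3846 and P* = 139.6923.
At the ceiling price 138, quantity supplied is (138 - 135)/0.5 = 6; supply is the short side, so Q = 6 trades at P = 138.
PS is the triangle above supply below 138: (1/2)(6)(138 - 135) = 9.

9.00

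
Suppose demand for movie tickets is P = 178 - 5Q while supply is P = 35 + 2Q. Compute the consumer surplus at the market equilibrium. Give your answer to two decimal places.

Setting demand equal to supply, 143 = 7Q, so Q* = 20.4286 and P* = 75.8571.
CS is the area between the demand curve and P* from 0 to Q*: (1/2)(20.4286)(102.1429) = 1043.3163.

1043.32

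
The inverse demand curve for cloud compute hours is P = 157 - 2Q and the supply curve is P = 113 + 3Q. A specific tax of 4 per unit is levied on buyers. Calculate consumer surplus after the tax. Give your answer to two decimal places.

Pre-tax equilibrium: 157 - 2Q = 113 + 3Q gives Q* = 8.8, P* = 139.4.
A tax on buyers shifts demand down by 4: (157 - 4) - 2Q = 113 + 3Q, so Q_t = 8. Buyers pay P_b = 141; sellers receive P_s = P_b - 4 = 137.
Consumer surplus is the triangle under demand above P_b: (1/2)(8)(157 - 141) = 64.

64.00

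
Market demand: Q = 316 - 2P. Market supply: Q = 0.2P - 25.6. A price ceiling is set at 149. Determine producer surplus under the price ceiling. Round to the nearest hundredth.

Rewriting demand in inverse form: P = 158 - 0.5Q.
Rewriting supply in inverse form: P = 128 + 5Q.
Without the control, 158 - 0.5Q = 128 + 5Q so Q* = 5.4545 and P* = 155.2727.
At the ceiling price 149, quantity supplied is (149 - 128)/5 = 4.2; supply is the short side, so Q = 4.2 trades at P = 149.
PS is the triangle above supply below 149: (1/2)(4.2)(149 - 128) = 44.1.

44.10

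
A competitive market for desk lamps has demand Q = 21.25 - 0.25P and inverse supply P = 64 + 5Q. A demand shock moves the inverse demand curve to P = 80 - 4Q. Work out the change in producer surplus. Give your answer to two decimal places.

-5.71

Rewriting demand in inverse form: P = 85 - 4Q.
Initial equilibrium: Q_0 = 2.3333, P_0 = 75.6667; CS_0 = (1/2)(2.3333)(9.3333) = 10.8889, PS_0 = (1/2)(2.3333)(11.6667) = 13.6111.
New equilibrium: 80 - 4Q = 64 + 5Q gives Q_1 = 1.7778, P_1 = 72.8889; CS_1 = 6.321, PS_1 = 7.9012.
Change in producer surplus = 7.9012 - 13.6111 = -5.7099.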